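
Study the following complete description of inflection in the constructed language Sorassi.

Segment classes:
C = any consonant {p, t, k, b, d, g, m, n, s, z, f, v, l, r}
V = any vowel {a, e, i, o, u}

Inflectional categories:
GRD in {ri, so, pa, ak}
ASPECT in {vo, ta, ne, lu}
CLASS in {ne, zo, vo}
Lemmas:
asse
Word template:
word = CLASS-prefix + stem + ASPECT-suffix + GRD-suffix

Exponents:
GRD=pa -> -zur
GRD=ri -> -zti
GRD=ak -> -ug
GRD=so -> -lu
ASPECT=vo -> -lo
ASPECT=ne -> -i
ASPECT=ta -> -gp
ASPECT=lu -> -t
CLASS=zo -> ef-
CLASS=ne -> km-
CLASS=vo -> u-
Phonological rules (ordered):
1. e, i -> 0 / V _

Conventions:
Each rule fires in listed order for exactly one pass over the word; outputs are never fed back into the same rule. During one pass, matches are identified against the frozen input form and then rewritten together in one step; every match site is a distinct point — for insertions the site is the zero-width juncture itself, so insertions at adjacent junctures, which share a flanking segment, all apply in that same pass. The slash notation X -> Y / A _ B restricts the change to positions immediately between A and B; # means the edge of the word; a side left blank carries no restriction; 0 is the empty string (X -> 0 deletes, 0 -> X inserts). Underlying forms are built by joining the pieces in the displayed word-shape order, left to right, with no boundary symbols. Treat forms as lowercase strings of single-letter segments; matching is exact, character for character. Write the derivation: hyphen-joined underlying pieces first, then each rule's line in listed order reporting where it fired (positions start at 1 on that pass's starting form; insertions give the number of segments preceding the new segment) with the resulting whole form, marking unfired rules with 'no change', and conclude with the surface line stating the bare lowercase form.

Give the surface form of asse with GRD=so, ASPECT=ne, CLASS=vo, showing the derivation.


underlying: u-asse-i-lu
1. e, i -> 0 / V _: fires at position(s) 6: uasselu
surface: uasselu


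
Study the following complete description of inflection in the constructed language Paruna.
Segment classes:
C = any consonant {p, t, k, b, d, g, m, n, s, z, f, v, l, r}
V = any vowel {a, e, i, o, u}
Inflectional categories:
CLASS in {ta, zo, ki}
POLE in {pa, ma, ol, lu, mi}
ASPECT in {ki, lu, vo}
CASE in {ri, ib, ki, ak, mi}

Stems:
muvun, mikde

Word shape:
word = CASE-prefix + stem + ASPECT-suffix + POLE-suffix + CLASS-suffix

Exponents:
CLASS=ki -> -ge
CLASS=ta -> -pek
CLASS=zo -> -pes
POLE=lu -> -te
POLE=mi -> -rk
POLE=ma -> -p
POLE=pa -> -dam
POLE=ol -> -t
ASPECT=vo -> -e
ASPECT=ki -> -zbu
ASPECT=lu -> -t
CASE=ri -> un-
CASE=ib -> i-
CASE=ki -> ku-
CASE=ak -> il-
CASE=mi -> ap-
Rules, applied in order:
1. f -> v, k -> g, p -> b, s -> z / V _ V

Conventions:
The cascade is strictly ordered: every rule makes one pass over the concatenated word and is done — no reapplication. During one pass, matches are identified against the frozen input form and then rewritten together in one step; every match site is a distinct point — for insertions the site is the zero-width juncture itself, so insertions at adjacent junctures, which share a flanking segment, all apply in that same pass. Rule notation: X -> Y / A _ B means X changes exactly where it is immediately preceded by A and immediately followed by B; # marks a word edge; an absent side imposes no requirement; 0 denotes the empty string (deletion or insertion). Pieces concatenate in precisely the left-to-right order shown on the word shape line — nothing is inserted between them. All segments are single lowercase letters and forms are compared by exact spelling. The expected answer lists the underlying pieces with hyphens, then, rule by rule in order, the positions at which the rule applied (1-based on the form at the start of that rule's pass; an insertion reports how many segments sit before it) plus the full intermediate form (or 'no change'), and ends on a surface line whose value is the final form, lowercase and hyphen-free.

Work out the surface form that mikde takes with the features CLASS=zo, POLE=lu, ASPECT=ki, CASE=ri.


underlying: un-mikde-zbu-te-pes
1. f -> v, k -> g, p -> b, s -> z / V _ V: fires at position(s) 13: unmikdezbutebes
surface: unmikdezbutebes


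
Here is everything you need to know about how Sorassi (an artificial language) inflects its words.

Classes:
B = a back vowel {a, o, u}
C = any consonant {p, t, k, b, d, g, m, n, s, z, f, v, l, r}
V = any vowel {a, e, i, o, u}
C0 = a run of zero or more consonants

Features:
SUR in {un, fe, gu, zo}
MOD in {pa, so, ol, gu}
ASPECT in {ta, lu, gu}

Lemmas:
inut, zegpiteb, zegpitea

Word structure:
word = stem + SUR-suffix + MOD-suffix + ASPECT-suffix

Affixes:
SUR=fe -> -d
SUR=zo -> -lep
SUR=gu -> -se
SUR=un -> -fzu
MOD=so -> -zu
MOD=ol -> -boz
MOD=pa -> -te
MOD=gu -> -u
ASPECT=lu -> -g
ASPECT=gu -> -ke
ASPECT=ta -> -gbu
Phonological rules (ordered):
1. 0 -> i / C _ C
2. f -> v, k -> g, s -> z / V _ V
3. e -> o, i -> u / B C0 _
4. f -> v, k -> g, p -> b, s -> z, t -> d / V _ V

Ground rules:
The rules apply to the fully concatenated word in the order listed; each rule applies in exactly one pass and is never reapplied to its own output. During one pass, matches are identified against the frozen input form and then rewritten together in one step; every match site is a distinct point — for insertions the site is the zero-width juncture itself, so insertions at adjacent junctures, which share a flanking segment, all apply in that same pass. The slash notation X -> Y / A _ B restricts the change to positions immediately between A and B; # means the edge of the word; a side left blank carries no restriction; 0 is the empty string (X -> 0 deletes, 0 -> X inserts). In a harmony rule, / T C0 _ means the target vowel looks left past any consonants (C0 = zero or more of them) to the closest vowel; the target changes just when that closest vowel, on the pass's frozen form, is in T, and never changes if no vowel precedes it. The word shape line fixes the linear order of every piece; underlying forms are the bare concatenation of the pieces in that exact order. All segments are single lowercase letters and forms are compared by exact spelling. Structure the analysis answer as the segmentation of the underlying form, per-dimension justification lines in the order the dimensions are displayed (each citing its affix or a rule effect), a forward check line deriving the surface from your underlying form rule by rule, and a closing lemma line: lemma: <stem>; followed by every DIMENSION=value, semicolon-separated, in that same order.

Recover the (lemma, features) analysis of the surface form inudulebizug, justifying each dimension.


underlying: inut-lep-zu-g
SUR=zo - signalled by the affix -lep
MOD=so - signalled by the affix -zu
ASPECT=lu - signalled by the affix -g
check: inutlepzug -> inutilepizug -> inutilepizug -> inutulepizug -> inudulebizug
lemma: inut; SUR=zo; MOD=so; ASPECT=lu


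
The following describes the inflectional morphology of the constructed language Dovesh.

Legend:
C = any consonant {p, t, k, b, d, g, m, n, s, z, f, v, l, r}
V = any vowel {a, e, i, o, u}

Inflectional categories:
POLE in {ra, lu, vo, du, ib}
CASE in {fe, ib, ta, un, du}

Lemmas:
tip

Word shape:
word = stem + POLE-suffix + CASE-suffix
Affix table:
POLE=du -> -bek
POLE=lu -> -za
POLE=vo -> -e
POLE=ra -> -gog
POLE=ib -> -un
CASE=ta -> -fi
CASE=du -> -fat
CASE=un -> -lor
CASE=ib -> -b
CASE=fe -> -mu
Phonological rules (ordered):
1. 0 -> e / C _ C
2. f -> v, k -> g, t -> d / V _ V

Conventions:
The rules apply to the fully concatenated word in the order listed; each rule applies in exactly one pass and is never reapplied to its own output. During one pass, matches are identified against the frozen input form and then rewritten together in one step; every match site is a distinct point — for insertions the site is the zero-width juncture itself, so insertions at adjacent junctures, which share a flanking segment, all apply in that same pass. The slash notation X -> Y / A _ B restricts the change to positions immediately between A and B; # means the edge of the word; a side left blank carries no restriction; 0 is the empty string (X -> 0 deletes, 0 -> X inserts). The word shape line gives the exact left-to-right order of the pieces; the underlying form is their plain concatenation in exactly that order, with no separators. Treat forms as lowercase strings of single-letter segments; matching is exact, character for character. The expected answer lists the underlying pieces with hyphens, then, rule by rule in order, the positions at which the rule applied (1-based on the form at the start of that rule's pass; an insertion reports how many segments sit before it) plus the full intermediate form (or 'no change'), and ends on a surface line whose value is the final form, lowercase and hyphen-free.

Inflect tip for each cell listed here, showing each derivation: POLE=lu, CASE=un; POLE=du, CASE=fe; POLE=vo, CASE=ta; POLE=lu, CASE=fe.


cell POLE=lu, CASE=un:
underlying: tip-za-lor
1. 0 -> e / C _ C: inserts after position(s) 3: tipezalor
2. f -> v, k -> g, t -> d / V _ V: no change
surface: tipezalor

cell POLE=du, CASE=fe:
underlying: tip-bek-mu
1. 0 -> e / C _ C: inserts after position(s) 3, 6: tipebekemu
2. f -> v, k -> g, t -> d / V _ V: fires at position(s) 7: tipebegemu
surface: tipebegemu

cell POLE=vo, CASE=ta:
underlying: tip-e-fi
1. 0 -> e / C _ C: no change
2. f -> v, k -> g, t -> d / V _ V: fires at position(s) 5: tipevi
surface: tipevi

cell POLE=lu, CASE=fe:
underlying: tip-za-mu
1. 0 -> e / C _ C: inserts after position(s) 3: tipezamu
2. f -> v, k -> g, t -> d / V _ V: no change
surface: tipezamu


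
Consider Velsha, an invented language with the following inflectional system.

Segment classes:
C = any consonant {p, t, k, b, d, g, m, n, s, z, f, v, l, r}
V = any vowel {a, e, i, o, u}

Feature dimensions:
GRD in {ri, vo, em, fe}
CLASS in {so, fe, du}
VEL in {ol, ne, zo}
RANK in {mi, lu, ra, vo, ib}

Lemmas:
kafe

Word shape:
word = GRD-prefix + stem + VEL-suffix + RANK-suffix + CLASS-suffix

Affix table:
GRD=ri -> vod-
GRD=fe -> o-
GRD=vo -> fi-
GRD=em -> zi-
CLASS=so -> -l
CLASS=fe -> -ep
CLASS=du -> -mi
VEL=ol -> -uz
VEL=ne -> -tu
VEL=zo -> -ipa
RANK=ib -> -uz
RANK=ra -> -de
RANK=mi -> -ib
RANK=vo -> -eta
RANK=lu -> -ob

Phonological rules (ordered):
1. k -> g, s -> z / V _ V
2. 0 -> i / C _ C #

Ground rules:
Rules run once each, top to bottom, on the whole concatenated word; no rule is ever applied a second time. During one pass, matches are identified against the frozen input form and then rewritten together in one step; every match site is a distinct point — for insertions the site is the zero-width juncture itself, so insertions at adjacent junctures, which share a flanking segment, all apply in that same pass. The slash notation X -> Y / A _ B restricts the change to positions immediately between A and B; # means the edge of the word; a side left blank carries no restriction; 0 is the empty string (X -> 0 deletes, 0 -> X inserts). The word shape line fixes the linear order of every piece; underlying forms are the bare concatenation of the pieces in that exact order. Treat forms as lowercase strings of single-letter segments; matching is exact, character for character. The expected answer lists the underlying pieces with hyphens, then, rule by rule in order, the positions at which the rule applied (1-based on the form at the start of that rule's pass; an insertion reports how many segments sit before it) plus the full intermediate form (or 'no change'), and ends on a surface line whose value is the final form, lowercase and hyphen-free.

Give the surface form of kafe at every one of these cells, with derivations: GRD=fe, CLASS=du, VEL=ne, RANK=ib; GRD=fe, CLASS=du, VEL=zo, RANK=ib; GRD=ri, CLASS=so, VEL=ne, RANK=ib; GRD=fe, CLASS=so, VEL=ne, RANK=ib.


cell GRD=fe, CLASS=du, VEL=ne, RANK=ib:
underlying: o-kafe-tu-uz-mi
1. k -> g, s -> z / V _ V: fires at position(s) 2: ogafetuuzmi
2. 0 -> i / C _ C #: no change
surface: ogafetuuzmi

cell GRD=fe, CLASS=du, VEL=zo, RANK=ib:
underlying: o-kafe-ipa-uz-mi
1. k -> g, s -> z / V _ V: fires at position(s) 2: ogafeipauzmi
2. 0 -> i / C _ C #: no change
surface: ogafeipauzmi

cell GRD=ri, CLASS=so, VEL=ne, RANK=ib:
underlying: vod-kafe-tu-uz-l
1. k -> g, s -> z / V _ V: no change
2. 0 -> i / C _ C #: inserts after position(s) 11: vodkafetuuzil
surface: vodkafetuuzil

cell GRD=fe, CLASS=so, VEL=ne, RANK=ib:
underlying: o-kafe-tu-uz-l
1. k -> g, s -> z / V _ V: fires at position(s) 2: ogafetuuzl
2. 0 -> i / C _ C #: inserts after position(s) 9: ogafetuuzil
surface: ogafetuuzil


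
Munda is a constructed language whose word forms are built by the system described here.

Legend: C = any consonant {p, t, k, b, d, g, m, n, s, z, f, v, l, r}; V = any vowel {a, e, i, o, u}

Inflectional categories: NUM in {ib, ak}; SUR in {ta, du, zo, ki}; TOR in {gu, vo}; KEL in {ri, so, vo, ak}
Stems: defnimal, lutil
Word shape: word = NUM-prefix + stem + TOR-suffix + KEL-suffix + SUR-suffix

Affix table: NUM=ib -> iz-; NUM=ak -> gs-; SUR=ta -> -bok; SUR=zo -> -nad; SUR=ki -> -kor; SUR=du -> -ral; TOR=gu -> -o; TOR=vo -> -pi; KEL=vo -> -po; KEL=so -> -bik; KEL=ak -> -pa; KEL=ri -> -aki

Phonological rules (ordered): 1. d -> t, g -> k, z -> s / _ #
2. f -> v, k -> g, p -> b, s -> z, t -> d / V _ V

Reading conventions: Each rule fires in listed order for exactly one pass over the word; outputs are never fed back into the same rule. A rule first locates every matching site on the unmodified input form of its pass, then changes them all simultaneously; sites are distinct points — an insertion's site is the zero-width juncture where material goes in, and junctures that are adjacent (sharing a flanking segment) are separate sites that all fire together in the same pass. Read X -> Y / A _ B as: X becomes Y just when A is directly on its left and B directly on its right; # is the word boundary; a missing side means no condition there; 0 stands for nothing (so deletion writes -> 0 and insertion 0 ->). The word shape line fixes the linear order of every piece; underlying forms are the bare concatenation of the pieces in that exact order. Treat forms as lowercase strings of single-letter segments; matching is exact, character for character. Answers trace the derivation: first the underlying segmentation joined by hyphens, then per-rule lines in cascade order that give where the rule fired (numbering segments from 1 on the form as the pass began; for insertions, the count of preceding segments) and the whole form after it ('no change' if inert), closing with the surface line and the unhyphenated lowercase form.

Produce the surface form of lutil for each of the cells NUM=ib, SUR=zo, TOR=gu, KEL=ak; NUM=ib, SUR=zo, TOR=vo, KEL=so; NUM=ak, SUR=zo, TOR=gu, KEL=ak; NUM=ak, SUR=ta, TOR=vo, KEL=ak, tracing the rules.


cell NUM=ib, SUR=zo, TOR=gu, KEL=ak:
underlying: iz-lutil-o-pa-nad
1. d -> t, g -> k, z -> s / _ #: fires at position(s) 13: izlutilopanat
2. f -> v, k -> g, p -> b, s -> z, t -> d / V _ V: fires at position(s) 5, 9: izludilobanat
surface: izludilobanat

cell NUM=ib, SUR=zo, TOR=vo, KEL=so:
underlying: iz-lutil-pi-bik-nad
1. d -> t, g -> k, z -> s / _ #: fires at position(s) 15: izlutilpibiknat
2. f -> v, k -> g, p -> b, s -> z, t -> d / V _ V: fires at position(s) 5: izludilpibiknat
surface: izludilpibiknat

cell NUM=ak, SUR=zo, TOR=gu, KEL=ak:
underlying: gs-lutil-o-pa-nad
1. d -> t, g -> k, z -> s / _ #: fires at position(s) 13: gslutilopanat
2. f -> v, k -> g, p -> b, s -> z, t -> d / V _ V: fires at position(s) 5, 9: gsludilobanat
surface: gsludilobanat

cell NUM=ak, SUR=ta, TOR=vo, KEL=ak:
underlying: gs-lutil-pi-pa-bok
1. d -> t, g -> k, z -> s / _ #: no change
2. f -> v, k -> g, p -> b, s -> z, t -> d / V _ V: fires at position(s) 5, 10: gsludilpibabok
surface: gsludilpibabok


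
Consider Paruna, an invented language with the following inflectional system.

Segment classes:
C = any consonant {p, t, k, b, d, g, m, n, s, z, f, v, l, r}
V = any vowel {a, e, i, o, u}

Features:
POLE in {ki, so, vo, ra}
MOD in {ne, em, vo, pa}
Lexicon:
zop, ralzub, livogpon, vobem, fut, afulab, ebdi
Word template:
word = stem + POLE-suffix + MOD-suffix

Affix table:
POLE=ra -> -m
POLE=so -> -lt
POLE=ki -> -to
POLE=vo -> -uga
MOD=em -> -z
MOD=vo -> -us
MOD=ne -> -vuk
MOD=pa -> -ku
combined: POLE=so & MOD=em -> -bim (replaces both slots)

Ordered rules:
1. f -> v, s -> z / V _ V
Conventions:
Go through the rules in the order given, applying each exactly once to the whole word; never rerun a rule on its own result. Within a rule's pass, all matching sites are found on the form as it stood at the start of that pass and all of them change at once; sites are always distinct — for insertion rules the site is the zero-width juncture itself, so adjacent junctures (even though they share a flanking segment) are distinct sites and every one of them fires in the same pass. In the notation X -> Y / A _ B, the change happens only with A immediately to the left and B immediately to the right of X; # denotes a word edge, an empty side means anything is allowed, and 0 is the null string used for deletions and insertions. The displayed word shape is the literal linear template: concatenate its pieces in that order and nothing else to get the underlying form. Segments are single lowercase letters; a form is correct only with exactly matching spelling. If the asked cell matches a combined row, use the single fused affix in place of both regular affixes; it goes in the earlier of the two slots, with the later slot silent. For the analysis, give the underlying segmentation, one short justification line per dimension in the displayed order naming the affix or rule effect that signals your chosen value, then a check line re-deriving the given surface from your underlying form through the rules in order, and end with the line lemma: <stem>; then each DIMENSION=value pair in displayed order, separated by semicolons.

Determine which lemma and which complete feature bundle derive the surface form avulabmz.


underlying: afulab-m-z
POLE=ra - signalled by the affix -m
MOD=em - signalled by the affix -z
check: afulabmz -> avulabmz
lemma: afulab; POLE=ra; MOD=em


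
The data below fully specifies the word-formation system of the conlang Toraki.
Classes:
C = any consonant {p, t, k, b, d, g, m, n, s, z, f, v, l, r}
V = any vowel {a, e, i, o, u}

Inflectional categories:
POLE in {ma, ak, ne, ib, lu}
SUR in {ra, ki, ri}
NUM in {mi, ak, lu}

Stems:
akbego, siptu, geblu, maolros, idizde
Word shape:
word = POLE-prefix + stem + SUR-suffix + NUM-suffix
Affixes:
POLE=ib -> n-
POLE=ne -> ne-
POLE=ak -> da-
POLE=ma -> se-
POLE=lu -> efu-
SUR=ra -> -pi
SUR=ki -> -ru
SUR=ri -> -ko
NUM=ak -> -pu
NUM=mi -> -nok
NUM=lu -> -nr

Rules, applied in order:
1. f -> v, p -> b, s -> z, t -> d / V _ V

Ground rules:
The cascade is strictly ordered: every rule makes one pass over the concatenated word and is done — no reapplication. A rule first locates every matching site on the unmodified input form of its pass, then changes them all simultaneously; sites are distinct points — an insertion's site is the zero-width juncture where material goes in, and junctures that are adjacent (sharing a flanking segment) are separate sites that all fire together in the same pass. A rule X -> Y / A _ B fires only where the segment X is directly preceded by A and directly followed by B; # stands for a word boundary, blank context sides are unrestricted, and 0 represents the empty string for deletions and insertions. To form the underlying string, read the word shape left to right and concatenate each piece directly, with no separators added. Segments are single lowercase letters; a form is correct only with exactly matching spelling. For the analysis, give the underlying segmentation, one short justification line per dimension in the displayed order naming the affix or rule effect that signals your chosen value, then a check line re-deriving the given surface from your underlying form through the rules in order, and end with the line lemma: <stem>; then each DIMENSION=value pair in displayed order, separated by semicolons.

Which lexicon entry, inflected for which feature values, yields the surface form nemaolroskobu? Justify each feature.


underlying: ne-maolros-ko-pu
POLE=ne - signalled by the affix ne-
SUR=ri - signalled by the affix -ko
NUM=ak - signalled by the affix -pu
check: nemaolroskopu -> nemaolroskobu
lemma: maolros; POLE=ne; SUR=ri; NUM=ak


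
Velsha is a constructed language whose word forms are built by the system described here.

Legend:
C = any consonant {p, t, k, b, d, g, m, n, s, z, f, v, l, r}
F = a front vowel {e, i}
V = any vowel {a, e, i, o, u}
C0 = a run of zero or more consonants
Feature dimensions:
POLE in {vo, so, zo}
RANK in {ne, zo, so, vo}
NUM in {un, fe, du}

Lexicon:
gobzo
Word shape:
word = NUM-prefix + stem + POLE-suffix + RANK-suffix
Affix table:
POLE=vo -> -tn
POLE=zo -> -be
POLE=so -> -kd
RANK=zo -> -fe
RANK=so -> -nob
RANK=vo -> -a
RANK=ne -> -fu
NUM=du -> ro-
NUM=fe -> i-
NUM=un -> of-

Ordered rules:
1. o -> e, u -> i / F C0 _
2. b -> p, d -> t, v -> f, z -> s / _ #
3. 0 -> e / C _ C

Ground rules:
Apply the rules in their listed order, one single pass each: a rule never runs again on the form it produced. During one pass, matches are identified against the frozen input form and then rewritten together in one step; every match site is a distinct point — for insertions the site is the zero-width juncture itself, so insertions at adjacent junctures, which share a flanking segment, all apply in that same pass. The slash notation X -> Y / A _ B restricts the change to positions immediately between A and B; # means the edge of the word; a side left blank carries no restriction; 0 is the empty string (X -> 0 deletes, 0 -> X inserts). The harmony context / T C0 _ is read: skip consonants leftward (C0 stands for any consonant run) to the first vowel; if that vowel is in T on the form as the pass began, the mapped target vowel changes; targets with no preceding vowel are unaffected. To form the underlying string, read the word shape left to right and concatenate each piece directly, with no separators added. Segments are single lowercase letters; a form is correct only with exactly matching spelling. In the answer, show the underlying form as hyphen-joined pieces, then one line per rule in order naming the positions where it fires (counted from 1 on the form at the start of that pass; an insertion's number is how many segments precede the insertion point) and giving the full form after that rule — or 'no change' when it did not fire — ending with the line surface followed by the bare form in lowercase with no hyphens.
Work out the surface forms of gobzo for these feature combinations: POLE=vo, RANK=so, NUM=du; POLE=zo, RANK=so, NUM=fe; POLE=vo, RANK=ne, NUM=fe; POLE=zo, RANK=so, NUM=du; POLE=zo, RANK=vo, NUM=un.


cell POLE=vo, RANK=so, NUM=du:
underlying: ro-gobzo-tn-nob
1. o -> e, u -> i / F C0 _: no change
2. b -> p, d -> t, v -> f, z -> s / _ #: fires at position(s) 12: rogobzotnnop
3. 0 -> e / C _ C: inserts after position(s) 5, 8, 9: rogobezotenenop
surface: rogobezotenenop

cell POLE=zo, RANK=so, NUM=fe:
underlying: i-gobzo-be-nob
1. o -> e, u -> i / F C0 _: fires at position(s) 3, 10: igebzobeneb
2. b -> p, d -> t, v -> f, z -> s / _ #: fires at position(s) 11: igebzobenep
3. 0 -> e / C _ C: inserts after position(s) 4: igebezobenep
surface: igebezobenep

cell POLE=vo, RANK=ne, NUM=fe:
underlying: i-gobzo-tn-fu
1. o -> e, u -> i / F C0 _: fires at position(s) 3: igebzotnfu
2. b -> p, d -> t, v -> f, z -> s / _ #: no change
3. 0 -> e / C _ C: inserts after position(s) 4, 7, 8: igebezotenefu
surface: igebezotenefu

cell POLE=zo, RANK=so, NUM=du:
underlying: ro-gobzo-be-nob
1. o -> e, u -> i / F C0 _: fires at position(s) 11: rogobzobeneb
2. b -> p, d -> t, v -> f, z -> s / _ #: fires at position(s) 12: rogobzobenep
3. 0 -> e / C _ C: inserts after position(s) 5: rogobezobenep
surface: rogobezobenep

cell POLE=zo, RANK=vo, NUM=un:
underlying: of-gobzo-be-a
1. o -> e, u -> i / F C0 _: no change
2. b -> p, d -> t, v -> f, z -> s / _ #: no change
3. 0 -> e / C _ C: inserts after position(s) 2, 5: ofegobezobea
surface: ofegobezobea


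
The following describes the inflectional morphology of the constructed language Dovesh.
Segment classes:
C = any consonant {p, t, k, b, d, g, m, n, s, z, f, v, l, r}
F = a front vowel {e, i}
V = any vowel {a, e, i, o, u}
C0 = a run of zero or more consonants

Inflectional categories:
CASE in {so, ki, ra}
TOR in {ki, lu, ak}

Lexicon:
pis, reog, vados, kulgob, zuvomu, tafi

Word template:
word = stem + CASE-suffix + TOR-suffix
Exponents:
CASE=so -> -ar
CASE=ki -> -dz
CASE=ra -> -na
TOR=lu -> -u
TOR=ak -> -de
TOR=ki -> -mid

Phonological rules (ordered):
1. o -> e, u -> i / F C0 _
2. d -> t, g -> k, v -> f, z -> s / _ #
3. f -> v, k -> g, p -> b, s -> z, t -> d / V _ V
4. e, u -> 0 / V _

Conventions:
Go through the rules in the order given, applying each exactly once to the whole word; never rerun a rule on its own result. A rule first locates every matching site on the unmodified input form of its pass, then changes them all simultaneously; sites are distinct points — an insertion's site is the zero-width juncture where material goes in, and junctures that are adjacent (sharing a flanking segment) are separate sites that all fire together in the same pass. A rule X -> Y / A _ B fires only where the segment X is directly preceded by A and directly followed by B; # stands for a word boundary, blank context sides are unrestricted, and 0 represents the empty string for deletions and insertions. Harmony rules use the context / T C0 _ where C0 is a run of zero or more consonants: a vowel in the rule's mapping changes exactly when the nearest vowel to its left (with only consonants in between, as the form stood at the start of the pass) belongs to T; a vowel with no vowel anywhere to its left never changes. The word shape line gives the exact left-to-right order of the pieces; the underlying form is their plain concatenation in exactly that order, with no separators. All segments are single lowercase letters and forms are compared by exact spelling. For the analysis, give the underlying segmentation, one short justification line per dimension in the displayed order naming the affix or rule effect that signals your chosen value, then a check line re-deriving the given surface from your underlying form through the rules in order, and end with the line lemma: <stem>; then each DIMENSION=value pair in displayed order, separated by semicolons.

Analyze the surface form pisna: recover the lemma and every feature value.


underlying: pis-na-u
CASE=ra - signalled by the affix -na
TOR=lu - signalled by the affix -u
check: pisnau -> pisnau -> pisnau -> pisnau -> pisna
lemma: pis; CASE=ra; TOR=lu


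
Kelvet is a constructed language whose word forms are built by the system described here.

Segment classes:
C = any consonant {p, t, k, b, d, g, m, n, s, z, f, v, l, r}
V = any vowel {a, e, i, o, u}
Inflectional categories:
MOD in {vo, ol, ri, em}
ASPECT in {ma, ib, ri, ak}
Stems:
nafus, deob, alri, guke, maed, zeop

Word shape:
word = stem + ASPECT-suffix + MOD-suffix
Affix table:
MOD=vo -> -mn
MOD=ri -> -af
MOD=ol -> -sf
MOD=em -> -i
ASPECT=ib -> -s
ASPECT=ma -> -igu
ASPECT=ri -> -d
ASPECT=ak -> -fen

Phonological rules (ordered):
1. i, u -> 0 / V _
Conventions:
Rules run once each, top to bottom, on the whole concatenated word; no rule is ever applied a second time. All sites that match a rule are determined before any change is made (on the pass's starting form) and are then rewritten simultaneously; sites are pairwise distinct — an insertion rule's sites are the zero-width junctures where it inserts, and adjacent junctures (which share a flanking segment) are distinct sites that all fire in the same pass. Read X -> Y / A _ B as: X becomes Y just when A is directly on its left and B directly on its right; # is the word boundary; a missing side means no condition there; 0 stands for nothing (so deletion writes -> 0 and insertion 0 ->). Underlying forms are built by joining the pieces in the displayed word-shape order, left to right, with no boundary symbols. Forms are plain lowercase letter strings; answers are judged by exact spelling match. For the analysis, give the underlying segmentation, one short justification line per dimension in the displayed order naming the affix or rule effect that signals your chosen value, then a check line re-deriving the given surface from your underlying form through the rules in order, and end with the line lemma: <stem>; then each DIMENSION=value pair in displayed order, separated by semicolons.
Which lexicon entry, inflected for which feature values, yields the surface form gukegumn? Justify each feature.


underlying: guke-igu-mn
MOD=vo - signalled by the affix -mn
ASPECT=ma - signalled by the affix -igu
check: gukeigumn -> gukegumn
lemma: guke; MOD=vo; ASPECT=ma


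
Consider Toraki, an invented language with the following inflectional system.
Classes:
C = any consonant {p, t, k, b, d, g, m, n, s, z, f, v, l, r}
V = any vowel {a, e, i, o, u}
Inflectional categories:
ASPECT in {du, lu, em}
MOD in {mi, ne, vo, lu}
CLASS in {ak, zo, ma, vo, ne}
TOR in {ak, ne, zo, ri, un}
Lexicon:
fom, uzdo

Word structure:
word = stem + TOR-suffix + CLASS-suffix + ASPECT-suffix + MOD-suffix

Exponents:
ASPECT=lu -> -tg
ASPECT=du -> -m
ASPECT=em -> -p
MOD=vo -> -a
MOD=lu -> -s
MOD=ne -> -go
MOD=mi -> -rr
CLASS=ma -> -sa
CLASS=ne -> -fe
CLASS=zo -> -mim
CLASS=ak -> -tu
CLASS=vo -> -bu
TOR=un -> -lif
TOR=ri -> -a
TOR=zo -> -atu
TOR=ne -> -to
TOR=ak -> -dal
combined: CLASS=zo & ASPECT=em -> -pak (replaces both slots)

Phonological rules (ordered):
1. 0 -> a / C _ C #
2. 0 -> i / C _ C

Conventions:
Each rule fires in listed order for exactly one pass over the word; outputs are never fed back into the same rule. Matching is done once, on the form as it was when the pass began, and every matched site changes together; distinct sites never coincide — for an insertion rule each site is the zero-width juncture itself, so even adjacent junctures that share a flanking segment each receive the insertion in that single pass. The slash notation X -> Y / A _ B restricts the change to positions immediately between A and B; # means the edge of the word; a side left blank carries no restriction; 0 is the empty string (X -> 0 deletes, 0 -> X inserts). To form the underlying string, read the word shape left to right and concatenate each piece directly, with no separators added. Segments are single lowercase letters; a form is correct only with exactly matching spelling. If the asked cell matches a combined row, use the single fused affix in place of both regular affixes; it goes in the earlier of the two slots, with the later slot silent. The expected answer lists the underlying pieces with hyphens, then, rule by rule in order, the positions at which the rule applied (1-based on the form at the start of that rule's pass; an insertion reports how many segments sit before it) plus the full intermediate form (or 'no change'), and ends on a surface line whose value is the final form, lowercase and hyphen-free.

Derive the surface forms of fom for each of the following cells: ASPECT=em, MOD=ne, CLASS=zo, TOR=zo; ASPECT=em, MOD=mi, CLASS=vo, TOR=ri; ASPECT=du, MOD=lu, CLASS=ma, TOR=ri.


cell ASPECT=em, MOD=ne, CLASS=zo, TOR=zo:
underlying: fom-atu-pak-go
1. 0 -> a / C _ C #: no change
2. 0 -> i / C _ C: inserts after position(s) 9: fomatupakigo
surface: fomatupakigo

cell ASPECT=em, MOD=mi, CLASS=vo, TOR=ri:
underlying: fom-a-bu-p-rr
1. 0 -> a / C _ C #: inserts after position(s) 8: fomabuprar
2. 0 -> i / C _ C: inserts after position(s) 7: fomabupirar
surface: fomabupirar

cell ASPECT=du, MOD=lu, CLASS=ma, TOR=ri:
underlying: fom-a-sa-m-s
1. 0 -> a / C _ C #: inserts after position(s) 7: fomasamas
2. 0 -> i / C _ C: no change
surface: fomasamas


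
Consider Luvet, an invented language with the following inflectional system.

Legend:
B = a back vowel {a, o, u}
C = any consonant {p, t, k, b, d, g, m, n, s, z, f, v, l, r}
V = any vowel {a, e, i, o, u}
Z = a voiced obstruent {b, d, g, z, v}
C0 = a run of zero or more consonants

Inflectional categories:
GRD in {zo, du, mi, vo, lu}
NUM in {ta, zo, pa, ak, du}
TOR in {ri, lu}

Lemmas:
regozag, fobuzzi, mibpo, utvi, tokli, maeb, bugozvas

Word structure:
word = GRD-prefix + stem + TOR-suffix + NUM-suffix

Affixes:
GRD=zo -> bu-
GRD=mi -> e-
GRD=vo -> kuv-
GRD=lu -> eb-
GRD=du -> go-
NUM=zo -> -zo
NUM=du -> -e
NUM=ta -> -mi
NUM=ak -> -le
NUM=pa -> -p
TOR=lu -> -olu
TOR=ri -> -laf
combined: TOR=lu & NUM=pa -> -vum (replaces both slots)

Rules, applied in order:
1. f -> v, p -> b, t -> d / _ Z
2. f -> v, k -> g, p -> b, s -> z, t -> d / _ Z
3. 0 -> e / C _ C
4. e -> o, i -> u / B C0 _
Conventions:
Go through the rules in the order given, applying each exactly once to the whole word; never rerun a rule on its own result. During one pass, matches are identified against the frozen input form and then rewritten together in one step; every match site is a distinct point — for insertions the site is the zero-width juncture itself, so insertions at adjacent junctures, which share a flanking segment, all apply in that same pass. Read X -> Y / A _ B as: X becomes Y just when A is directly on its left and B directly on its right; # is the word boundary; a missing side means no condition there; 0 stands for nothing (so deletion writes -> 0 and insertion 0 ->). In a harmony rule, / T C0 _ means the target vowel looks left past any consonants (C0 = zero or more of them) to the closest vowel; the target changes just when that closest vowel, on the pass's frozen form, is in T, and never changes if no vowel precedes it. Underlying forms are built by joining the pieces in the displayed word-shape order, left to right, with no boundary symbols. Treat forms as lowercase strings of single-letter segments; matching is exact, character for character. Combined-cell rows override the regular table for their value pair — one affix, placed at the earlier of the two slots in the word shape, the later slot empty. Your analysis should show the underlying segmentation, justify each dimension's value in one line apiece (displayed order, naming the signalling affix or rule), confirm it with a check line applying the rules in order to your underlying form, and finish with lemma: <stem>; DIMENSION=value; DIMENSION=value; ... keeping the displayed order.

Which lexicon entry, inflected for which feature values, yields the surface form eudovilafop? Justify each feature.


underlying: e-utvi-laf-p
GRD=mi - signalled by the affix e-
NUM=pa - signalled by the affix -p
TOR=ri - signalled by the affix -laf
check: eutvilafp -> eudvilafp -> eudvilafp -> eudevilafep -> eudovilafop
lemma: utvi; GRD=mi; NUM=pa; TOR=ri


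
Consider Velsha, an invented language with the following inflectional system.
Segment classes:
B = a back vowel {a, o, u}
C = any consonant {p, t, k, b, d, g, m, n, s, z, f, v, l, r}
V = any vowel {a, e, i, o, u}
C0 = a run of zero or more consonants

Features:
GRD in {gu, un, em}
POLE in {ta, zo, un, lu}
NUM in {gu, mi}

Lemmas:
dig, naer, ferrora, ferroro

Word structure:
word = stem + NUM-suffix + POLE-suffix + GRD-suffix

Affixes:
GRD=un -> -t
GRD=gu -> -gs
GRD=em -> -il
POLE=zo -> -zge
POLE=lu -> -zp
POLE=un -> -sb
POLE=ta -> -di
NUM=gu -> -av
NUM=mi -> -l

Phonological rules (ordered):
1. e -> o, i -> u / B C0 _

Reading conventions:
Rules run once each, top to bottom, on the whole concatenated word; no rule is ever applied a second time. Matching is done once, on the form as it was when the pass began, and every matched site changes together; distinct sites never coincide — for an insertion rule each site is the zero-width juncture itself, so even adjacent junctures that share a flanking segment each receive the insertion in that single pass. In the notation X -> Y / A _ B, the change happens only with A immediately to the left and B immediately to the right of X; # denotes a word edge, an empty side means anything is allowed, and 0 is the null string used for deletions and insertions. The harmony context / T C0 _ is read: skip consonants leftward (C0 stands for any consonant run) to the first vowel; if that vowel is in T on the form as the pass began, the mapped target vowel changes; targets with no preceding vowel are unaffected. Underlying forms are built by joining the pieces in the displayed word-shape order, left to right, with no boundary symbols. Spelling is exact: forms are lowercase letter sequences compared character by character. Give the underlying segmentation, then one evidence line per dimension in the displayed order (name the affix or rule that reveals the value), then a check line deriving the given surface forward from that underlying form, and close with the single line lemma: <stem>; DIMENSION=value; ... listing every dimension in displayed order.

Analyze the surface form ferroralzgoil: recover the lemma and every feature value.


underlying: ferrora-l-zge-il
GRD=em - signalled by the affix -il
POLE=zo - signalled by the affix -zge
NUM=mi - signalled by the affix -l
check: ferroralzgeil -> ferroralzgoil
lemma: ferrora; GRD=em; POLE=zo; NUM=mi


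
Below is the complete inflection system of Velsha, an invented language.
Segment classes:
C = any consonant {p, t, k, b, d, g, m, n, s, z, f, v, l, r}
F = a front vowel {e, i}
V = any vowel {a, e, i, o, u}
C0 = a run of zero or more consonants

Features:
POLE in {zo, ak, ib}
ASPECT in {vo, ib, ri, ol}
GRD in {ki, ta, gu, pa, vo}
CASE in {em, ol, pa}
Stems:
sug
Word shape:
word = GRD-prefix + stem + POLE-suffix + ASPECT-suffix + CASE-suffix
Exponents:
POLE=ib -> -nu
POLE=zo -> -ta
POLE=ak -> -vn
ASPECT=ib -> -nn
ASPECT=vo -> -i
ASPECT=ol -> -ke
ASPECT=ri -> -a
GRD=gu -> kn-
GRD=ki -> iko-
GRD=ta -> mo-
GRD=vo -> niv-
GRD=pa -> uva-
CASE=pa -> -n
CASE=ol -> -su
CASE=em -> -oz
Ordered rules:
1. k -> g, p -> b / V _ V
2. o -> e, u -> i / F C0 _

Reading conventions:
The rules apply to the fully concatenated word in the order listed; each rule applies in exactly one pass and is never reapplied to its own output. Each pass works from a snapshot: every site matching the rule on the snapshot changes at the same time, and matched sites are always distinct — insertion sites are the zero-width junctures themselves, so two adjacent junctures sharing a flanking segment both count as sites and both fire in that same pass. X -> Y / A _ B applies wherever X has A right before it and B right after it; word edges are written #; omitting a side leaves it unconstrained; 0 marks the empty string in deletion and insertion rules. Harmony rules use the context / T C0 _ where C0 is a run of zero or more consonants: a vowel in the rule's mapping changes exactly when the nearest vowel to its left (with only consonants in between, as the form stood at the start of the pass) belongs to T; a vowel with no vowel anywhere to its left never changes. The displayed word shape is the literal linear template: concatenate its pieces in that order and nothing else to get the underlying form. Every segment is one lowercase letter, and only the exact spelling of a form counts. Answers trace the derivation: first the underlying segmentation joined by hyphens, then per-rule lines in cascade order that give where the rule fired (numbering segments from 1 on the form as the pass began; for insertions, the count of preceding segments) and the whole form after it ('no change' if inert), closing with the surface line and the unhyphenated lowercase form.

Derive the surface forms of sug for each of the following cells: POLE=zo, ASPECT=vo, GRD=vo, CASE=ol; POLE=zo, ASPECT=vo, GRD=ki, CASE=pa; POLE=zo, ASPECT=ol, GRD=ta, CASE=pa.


cell POLE=zo, ASPECT=vo, GRD=vo, CASE=ol:
underlying: niv-sug-ta-i-su
1. k -> g, p -> b / V _ V: no change
2. o -> e, u -> i / F C0 _: fires at position(s) 5, 11: nivsigtaisi
surface: nivsigtaisi

cell POLE=zo, ASPECT=vo, GRD=ki, CASE=pa:
underlying: iko-sug-ta-i-n
1. k -> g, p -> b / V _ V: fires at position(s) 2: igosugtain
2. o -> e, u -> i / F C0 _: fires at position(s) 3: igesugtain
surface: igesugtain

cell POLE=zo, ASPECT=ol, GRD=ta, CASE=pa:
underlying: mo-sug-ta-ke-n
1. k -> g, p -> b / V _ V: fires at position(s) 8: mosugtagen
2. o -> e, u -> i / F C0 _: no change
surface: mosugtagen
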